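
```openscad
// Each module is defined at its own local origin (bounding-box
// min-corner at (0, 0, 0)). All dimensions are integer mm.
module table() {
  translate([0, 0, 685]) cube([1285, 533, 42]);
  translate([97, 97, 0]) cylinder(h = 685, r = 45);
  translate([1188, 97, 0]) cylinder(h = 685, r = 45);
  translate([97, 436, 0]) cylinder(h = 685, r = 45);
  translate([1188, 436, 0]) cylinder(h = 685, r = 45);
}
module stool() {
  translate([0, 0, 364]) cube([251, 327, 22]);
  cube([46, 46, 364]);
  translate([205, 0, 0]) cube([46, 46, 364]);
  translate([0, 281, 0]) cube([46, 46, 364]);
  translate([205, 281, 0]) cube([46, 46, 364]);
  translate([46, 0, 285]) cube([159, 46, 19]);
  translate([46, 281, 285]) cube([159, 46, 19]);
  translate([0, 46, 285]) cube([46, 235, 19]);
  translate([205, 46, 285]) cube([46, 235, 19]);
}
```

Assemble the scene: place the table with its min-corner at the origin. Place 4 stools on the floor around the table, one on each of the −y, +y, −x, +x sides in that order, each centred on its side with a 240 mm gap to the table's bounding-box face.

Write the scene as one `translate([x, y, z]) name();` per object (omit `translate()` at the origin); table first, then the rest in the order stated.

table();
translate([517, -567, 0]) stool();
translate([517, 773, 0]) stool();
translate([-491, 103, 0]) stool();
translate([1525, 103, 0]) stool();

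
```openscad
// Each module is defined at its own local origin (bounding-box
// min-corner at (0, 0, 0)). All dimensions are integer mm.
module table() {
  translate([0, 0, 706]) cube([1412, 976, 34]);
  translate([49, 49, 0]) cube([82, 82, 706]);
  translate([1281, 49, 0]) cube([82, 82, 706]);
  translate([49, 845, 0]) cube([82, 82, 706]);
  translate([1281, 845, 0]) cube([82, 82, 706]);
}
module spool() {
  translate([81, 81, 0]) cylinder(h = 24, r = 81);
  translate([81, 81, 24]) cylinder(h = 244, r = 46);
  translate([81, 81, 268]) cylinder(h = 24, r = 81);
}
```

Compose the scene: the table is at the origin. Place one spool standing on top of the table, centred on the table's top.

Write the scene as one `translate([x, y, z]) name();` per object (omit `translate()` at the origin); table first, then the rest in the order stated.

table();
translate([625, 407, 740]) spool();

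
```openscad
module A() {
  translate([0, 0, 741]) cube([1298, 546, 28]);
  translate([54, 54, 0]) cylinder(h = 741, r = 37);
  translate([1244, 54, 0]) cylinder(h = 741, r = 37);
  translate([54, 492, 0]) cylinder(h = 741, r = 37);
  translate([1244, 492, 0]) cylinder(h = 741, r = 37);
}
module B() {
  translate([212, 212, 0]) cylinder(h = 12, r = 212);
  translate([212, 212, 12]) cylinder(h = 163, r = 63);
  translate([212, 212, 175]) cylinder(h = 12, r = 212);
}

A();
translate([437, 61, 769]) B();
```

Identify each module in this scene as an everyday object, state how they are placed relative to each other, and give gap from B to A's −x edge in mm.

A is a table. B is a spool. The spool is on top of the table, centred. The gap from the spool to the table's −x edge is 437 mm.

The spool's min-x is at 437; the table's min-x is 0; gap = 437 mm.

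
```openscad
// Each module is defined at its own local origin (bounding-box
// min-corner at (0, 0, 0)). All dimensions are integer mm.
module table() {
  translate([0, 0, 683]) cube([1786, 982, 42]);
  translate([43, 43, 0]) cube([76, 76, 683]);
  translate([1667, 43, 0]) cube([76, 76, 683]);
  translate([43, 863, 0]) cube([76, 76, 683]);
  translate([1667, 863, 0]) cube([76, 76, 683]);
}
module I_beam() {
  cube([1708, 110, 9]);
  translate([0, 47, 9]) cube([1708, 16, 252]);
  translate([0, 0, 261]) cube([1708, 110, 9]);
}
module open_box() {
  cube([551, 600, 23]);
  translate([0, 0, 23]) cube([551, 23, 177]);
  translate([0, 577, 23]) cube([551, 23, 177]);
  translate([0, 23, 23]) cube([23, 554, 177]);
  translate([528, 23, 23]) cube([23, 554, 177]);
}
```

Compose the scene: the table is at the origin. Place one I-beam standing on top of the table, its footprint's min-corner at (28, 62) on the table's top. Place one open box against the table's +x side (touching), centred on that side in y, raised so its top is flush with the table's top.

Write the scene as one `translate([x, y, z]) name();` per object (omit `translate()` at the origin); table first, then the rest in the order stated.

table();
translate([28, 62, 725]) I_beam();
translate([1786, 191, 525]) open_box();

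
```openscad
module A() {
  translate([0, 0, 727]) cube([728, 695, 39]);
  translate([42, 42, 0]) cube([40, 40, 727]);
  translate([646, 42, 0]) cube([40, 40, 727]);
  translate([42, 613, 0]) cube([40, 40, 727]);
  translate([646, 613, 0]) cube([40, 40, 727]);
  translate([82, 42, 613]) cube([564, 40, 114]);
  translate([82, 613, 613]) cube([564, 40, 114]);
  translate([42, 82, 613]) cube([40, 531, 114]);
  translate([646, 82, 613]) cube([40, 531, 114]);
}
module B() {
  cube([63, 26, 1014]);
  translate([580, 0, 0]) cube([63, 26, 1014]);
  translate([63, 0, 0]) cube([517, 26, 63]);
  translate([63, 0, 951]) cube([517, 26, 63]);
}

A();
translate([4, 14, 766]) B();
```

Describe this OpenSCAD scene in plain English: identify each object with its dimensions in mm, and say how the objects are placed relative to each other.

A is a rectangular dining table. The top is 728×695×39 mm with its upper surface at z = 766 mm. It stands on four 40×40 mm square legs, each inset 42 mm from the nearest pair of top edges, running from the floor to the underside of the top. Four apron rails, 40 mm thick and 114 mm tall, run between adjacent legs with their top edges flush with the underside of the top and their outer faces flush with the legs' outer faces.

B is a rectangular picture frame lying in the x–z plane (depth along y). The opening is 517 mm wide (x) by 888 mm tall (z), surrounded by a border 63 mm wide on all four sides. The frame is 26 mm deep and is made of two full-height vertical stiles with two horizontal rails fitted between them.

The picture frame is on top of the table.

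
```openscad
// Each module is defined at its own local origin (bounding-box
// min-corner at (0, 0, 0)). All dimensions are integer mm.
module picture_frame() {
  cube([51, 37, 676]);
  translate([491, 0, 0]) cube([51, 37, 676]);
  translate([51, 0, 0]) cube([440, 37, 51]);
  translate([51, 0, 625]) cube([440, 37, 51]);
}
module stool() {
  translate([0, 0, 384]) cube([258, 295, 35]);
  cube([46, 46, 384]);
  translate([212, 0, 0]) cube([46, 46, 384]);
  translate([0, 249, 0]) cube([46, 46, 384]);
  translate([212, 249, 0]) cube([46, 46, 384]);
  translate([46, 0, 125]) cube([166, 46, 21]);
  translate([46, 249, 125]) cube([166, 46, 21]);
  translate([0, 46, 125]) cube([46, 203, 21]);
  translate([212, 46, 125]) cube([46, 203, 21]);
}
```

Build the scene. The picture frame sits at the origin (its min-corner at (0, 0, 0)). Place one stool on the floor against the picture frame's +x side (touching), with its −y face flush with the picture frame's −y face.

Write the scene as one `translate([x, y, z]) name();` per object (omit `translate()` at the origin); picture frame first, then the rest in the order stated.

picture_frame();
translate([542, 0, 0]) stool();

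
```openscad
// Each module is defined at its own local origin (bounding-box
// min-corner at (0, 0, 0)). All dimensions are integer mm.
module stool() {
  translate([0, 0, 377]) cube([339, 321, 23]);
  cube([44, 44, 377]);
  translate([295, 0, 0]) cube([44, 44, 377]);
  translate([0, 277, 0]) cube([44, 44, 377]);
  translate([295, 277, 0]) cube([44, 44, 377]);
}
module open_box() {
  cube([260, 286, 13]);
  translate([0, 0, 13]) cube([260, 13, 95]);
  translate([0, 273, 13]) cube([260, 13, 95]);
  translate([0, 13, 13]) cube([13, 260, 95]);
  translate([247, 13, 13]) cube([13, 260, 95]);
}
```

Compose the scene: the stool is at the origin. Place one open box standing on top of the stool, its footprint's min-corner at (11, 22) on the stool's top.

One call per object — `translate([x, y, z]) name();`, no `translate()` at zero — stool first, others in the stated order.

stool();
translate([11, 22, 400]) open_box();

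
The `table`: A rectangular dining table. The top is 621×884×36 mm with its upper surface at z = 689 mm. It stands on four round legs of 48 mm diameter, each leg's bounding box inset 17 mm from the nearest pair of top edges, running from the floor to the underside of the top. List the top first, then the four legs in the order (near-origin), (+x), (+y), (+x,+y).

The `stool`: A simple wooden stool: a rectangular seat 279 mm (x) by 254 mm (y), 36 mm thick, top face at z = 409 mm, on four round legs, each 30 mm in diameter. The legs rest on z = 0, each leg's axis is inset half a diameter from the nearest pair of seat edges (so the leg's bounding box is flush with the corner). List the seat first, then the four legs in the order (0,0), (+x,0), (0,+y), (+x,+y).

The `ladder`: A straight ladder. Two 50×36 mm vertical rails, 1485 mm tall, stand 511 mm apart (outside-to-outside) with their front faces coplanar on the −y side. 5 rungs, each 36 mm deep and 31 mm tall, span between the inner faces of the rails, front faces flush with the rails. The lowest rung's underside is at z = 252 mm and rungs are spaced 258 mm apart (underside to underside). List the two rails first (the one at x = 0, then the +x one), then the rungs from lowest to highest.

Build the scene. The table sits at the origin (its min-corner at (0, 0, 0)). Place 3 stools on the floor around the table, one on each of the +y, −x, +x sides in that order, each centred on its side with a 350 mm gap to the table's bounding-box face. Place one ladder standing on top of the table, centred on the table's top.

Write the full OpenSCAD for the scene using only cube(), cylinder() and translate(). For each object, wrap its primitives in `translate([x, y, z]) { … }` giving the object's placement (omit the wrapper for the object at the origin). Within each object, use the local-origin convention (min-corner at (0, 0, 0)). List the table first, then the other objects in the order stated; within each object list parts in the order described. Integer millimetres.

translate([0, 0, 653]) cube([621, 884, 36]);
translate([41, 41, 0]) cylinder(h = 653, r = 24);
translate([580, 41, 0]) cylinder(h = 653, r = 24);
translate([41, 843, 0]) cylinder(h = 653, r = 24);
translate([580, 843, 0]) cylinder(h = 653, r = 24);
translate([171, 1234, 0]) {
  translate([0, 0, 373]) cube([279, 254, 36]);
  translate([15, 15, 0]) cylinder(h = 373, r = 15);
  translate([264, 15, 0]) cylinder(h = 373, r = 15);
  translate([15, 239, 0]) cylinder(h = 373, r = 15);
  translate([264, 239, 0]) cylinder(h = 373, r = 15);
}
translate([-629, 315, 0]) {
  translate([0, 0, 373]) cube([279, 254, 36]);
  translate([15, 15, 0]) cylinder(h = 373, r = 15);
  translate([264, 15, 0]) cylinder(h = 373, r = 15);
  translate([15, 239, 0]) cylinder(h = 373, r = 15);
  translate([264, 239, 0]) cylinder(h = 373, r = 15);
}
translate([971, 315, 0]) {
  translate([0, 0, 373]) cube([279, 254, 36]);
  translate([15, 15, 0]) cylinder(h = 373, r = 15);
  translate([264, 15, 0]) cylinder(h = 373, r = 15);
  translate([15, 239, 0]) cylinder(h = 373, r = 15);
  translate([264, 239, 0]) cylinder(h = 373, r = 15);
}
translate([55, 424, 689]) {
  cube([50, 36, 1485]);
  translate([461, 0, 0]) cube([50, 36, 1485]);
  translate([50, 0, 252]) cube([411, 36, 31]);
  translate([50, 0, 510]) cube([411, 36, 31]);
  translate([50, 0, 768]) cube([411, 36, 31]);
  translate([50, 0, 1026]) cube([411, 36, 31]);
  translate([50, 0, 1284]) cube([411, 36, 31]);
}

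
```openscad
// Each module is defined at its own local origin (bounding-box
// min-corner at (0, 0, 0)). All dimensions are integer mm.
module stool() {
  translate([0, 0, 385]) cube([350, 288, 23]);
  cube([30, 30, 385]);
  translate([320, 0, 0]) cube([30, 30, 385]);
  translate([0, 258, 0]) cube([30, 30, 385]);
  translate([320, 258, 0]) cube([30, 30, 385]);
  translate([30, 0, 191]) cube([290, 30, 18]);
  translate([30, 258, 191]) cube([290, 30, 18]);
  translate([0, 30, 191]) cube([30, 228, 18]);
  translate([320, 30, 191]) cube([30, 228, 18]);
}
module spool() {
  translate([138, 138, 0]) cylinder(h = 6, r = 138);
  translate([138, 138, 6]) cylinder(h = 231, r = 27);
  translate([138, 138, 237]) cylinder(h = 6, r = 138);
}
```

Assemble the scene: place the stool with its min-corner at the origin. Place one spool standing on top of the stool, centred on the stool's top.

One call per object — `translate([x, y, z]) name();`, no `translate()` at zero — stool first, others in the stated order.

stool();
translate([37, 6, 408]) spool();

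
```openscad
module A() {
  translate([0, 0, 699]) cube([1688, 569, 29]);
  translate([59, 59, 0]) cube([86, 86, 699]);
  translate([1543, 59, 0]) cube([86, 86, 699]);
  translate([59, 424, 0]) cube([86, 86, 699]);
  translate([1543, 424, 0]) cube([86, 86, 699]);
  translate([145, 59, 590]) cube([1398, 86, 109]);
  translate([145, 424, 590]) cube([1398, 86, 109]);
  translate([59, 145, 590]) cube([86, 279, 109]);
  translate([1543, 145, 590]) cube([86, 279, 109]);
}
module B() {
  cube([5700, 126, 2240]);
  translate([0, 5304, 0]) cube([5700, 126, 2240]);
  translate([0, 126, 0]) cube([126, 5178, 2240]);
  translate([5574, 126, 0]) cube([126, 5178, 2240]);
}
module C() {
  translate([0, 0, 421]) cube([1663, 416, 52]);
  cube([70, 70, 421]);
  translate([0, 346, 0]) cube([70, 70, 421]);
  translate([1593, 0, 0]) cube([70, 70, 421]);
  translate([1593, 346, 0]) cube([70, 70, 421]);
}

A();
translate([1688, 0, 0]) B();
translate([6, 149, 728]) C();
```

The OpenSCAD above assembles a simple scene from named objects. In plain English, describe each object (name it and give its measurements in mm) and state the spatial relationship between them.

A is a table with a 1688×569 mm rectangular top, 29 mm thick, top surface at z = 728 mm, supported by four 86×86 mm square legs, each inset 59 mm from the nearest pair of top edges, running from the floor. Four apron rails, 86 mm thick and 109 mm tall, run between adjacent legs with their top edges flush with the underside of the top and their outer faces flush with the legs' outer faces.

B is a box-shaped house frame (walls only): outside footprint 5700×5430 mm, wall height 2240 mm, wall thickness 126 mm. The two y-facing walls run the full x-width; the two x-facing walls fit between the inner faces of the y-facing walls.

C is a long wooden bench with a 1663 mm (x) × 416 mm (y) seat, 52 mm thick, its top surface 473 mm above the floor. Four 70 mm square legs at the seat corners, flush with the edges, run from z = 0 to the seat underside.

The house frame is against the table's +x side, with their −y faces flush. The bench is on top of the table.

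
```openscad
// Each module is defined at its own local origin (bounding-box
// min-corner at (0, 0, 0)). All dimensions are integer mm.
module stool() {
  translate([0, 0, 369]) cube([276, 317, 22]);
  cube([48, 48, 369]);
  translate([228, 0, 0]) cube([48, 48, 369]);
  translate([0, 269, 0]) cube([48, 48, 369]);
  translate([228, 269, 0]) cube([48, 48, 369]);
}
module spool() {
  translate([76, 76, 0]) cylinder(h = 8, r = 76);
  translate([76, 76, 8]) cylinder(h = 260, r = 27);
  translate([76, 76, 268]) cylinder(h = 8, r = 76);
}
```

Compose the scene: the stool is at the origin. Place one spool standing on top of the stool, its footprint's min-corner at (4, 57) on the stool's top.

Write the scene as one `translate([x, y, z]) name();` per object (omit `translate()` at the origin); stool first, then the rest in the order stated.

stool();
translate([4, 57, 391]) spool();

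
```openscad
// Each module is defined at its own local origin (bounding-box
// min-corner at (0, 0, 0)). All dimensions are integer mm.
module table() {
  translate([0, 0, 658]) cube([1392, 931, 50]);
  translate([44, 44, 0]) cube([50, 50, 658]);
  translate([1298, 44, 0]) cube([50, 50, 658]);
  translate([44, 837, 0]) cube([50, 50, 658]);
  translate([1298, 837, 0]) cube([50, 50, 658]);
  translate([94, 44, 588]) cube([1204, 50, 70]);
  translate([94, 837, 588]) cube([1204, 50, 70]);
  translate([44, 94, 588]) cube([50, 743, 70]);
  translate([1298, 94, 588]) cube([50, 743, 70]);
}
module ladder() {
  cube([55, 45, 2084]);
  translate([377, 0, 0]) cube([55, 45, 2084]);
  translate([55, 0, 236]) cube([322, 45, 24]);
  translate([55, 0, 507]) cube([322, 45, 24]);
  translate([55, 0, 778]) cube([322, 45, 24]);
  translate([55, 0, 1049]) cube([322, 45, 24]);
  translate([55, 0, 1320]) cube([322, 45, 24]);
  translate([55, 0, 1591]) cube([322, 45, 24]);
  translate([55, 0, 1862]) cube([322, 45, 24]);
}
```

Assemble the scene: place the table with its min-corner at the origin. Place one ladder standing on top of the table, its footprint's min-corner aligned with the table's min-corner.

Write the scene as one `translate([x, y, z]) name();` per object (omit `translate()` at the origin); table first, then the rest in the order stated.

table();
translate([0, 0, 708]) ladder();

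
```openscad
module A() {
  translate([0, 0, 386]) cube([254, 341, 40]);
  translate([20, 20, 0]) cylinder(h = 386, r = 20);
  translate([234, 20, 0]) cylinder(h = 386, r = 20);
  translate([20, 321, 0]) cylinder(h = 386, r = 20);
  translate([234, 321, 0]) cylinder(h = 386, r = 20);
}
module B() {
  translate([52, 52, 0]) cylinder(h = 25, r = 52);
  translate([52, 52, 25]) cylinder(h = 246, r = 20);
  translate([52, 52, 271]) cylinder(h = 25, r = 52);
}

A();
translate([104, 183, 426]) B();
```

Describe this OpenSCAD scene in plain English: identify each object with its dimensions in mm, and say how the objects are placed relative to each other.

A is a four-legged stool. The seat is 254×341 mm, 40 mm thick, top at z = 426 mm. It stands on four round legs, each 40 mm in diameter, from z = 0 to the seat underside, each leg's axis is inset half a diameter from the nearest pair of seat edges (so the leg's bounding box is flush with the corner).

B is a spool: two coaxial disc flanges of radius 52 mm and thickness 25 mm, joined by a core cylinder of radius 20 mm and height 246 mm. The lower flange rests on z = 0 and the three cylinders share a vertical axis.

The spool is on top of the stool.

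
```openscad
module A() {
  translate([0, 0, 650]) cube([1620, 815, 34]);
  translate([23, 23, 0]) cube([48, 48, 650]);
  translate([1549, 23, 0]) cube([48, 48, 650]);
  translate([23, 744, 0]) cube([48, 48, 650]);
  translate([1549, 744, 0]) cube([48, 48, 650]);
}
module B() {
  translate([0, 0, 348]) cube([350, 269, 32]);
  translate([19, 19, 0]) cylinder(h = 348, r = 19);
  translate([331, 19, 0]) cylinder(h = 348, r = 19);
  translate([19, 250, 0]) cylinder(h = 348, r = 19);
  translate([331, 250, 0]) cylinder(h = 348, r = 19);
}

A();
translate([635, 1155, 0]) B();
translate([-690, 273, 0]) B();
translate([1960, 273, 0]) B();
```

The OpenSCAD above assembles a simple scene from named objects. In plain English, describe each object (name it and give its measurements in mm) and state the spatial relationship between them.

A is a table with a 1620×815 mm rectangular top, 34 mm thick, top surface at z = 684 mm, supported by four 48×48 mm square legs, each inset 23 mm from the nearest pair of top edges, running from the floor.

B is a simple wooden stool: a rectangular seat 350 mm (x) by 269 mm (y), 32 mm thick, top face at z = 380 mm, on four round legs, each 38 mm in diameter. The legs rest on z = 0, each leg's axis is inset half a diameter from the nearest pair of seat edges (so the leg's bounding box is flush with the corner).

Three stools sit around the table at the +y, −x, +x sides.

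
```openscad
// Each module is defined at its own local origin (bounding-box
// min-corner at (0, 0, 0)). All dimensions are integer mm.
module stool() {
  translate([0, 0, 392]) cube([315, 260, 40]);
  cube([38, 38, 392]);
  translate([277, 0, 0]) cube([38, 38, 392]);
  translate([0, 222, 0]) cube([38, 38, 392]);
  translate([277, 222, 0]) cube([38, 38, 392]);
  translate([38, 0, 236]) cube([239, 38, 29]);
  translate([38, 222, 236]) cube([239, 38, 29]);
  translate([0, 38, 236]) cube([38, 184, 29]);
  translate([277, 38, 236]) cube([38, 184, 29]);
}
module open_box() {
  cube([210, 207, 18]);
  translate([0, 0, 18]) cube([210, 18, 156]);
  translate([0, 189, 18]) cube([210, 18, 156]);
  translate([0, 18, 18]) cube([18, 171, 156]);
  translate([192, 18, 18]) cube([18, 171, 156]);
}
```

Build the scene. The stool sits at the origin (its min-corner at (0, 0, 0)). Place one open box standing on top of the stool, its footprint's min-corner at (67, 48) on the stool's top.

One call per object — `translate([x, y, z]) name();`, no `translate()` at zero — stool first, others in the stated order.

stool();
translate([67, 48, 432]) open_box();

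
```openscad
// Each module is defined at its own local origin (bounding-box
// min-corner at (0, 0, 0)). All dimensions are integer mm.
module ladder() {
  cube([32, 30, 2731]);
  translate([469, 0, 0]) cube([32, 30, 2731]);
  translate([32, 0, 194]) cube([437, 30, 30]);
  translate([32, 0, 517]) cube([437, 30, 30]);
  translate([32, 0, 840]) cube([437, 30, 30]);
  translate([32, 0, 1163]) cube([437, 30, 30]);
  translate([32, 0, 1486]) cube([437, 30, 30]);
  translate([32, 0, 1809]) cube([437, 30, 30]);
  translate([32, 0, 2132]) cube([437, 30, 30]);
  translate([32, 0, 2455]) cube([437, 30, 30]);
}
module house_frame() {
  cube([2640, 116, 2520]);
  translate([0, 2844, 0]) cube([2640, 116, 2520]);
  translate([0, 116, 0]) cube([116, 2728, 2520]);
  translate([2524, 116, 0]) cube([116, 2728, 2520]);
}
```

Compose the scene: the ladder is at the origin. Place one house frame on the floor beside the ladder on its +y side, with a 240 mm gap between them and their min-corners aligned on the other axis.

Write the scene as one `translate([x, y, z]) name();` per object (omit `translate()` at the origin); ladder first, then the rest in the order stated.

ladder();
translate([0, 270, 0]) house_frame();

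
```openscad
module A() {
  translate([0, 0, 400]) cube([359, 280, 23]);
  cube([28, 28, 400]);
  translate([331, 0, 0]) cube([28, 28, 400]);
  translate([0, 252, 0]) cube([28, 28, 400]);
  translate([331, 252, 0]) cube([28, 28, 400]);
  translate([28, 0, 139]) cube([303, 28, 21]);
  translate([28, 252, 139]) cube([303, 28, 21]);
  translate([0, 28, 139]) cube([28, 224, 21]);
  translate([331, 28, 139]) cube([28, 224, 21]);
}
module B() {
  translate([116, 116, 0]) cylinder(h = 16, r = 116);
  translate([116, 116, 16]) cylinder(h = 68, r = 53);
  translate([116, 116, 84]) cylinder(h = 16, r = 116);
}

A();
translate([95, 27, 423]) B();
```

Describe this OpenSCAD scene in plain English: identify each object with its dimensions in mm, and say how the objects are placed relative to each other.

A is a four-legged stool. The seat is a 359×280×23 mm slab whose top surface is at z = 423 mm; four square legs, each 28×28 mm in cross-section, run from the floor (z = 0) to the underside of the seat, each flush with a corner of the seat. Four stretchers, 28 mm wide and 21 mm tall, connect adjacent legs with their undersides at z = 139 mm, each running between the inner faces of the legs it joins and aligned with the legs' outer faces on the other axis.

B is a spool: two coaxial disc flanges of radius 116 mm and thickness 16 mm, joined by a core cylinder of radius 53 mm and height 68 mm. The lower flange rests on z = 0 and the three cylinders share a vertical axis.

The spool is on top of the stool.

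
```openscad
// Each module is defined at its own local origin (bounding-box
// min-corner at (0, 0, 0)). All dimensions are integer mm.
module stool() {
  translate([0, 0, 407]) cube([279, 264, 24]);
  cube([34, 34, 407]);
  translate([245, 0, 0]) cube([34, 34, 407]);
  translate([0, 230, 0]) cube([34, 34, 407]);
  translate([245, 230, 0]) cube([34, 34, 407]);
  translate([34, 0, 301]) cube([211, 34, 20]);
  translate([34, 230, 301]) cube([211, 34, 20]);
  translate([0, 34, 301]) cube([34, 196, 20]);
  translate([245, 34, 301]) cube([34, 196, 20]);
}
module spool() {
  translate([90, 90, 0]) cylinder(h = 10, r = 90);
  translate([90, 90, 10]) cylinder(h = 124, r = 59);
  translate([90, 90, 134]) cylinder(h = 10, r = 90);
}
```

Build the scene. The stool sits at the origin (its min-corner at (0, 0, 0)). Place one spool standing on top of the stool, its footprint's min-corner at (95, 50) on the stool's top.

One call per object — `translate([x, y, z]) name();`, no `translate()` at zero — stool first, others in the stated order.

stool();
translate([95, 50, 431]) spool();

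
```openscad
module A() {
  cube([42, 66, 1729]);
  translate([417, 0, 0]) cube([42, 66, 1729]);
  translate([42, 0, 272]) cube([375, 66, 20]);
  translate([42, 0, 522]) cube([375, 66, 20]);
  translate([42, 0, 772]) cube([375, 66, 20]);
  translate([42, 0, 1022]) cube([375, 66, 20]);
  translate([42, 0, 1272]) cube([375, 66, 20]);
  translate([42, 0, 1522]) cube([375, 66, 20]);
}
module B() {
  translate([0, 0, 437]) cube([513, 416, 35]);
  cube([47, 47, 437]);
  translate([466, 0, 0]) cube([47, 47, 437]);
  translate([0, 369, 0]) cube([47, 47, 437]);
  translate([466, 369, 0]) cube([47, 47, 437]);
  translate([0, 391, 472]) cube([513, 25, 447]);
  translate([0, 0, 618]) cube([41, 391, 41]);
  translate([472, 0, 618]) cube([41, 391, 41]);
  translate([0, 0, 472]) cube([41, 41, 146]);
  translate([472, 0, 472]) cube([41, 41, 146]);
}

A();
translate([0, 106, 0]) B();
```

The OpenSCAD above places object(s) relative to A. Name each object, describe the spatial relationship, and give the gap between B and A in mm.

The chair's nearest face is 40 mm from the ladder's +y face.

A is a ladder. B is a chair. The chair is on the floor beside the ladder on its +y side. The gap between the chair and the ladder is 40 mm.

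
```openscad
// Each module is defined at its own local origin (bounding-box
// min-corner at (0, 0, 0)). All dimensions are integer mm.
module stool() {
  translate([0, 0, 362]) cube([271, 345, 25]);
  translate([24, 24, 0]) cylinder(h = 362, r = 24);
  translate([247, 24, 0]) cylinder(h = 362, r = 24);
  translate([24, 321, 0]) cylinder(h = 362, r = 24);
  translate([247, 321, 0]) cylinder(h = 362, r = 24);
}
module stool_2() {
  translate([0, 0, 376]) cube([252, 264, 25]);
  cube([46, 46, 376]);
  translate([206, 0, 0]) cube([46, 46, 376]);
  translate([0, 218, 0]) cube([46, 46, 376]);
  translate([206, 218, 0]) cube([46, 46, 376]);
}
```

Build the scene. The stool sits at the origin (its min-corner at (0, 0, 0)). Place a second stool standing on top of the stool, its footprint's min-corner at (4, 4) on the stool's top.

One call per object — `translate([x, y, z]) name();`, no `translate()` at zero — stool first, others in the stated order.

stool();
translate([4, 4, 387]) stool_2();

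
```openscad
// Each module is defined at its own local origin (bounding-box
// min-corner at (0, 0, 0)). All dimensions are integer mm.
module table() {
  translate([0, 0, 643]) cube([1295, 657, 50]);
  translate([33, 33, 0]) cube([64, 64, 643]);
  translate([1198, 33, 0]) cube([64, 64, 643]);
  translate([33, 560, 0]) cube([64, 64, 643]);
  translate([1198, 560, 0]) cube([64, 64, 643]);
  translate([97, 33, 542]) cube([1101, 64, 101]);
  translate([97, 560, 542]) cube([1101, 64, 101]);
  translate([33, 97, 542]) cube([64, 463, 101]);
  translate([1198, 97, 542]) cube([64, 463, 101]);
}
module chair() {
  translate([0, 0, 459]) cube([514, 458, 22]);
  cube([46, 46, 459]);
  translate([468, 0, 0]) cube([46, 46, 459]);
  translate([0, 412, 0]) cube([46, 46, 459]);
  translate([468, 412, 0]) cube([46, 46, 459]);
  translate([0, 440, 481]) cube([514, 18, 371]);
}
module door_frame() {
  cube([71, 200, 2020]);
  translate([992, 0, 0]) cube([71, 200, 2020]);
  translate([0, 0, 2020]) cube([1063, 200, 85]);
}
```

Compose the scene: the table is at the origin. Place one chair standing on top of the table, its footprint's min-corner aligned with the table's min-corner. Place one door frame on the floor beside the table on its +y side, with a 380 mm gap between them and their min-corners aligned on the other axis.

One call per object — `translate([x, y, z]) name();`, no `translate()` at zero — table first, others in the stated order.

table();
translate([0, 0, 693]) chair();
translate([0, 1037, 0]) door_frame();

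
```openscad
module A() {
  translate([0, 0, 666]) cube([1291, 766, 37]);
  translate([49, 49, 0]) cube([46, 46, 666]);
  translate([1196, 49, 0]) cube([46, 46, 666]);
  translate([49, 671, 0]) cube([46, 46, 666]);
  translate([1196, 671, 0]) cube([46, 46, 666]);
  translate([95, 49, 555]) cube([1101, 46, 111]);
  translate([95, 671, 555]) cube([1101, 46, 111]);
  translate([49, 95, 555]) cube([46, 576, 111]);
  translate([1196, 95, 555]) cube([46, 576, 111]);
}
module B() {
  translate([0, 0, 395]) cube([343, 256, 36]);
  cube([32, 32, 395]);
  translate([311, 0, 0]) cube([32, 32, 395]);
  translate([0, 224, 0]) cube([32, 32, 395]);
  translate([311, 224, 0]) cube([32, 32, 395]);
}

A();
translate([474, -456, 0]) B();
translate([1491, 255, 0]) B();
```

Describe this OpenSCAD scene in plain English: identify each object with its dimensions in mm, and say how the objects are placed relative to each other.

A is a table: top 1291 mm (x) × 766 mm (y), 37 mm thick, upper face at z = 703 mm, on four 46×46 mm square legs, each inset 49 mm from the nearest pair of top edges, running from z = 0 to the bottom of the top. Four apron rails, 46 mm thick and 111 mm tall, run between adjacent legs with their top edges flush with the underside of the top and their outer faces flush with the legs' outer faces.

B is a simple wooden stool: a rectangular seat 343 mm (x) by 256 mm (y), 36 mm thick, top face at z = 431 mm, on four square legs, each 32×32 mm in cross-section. The legs rest on z = 0, each flush with a corner of the seat.

Two stools sit around the table at the −y, +x sides.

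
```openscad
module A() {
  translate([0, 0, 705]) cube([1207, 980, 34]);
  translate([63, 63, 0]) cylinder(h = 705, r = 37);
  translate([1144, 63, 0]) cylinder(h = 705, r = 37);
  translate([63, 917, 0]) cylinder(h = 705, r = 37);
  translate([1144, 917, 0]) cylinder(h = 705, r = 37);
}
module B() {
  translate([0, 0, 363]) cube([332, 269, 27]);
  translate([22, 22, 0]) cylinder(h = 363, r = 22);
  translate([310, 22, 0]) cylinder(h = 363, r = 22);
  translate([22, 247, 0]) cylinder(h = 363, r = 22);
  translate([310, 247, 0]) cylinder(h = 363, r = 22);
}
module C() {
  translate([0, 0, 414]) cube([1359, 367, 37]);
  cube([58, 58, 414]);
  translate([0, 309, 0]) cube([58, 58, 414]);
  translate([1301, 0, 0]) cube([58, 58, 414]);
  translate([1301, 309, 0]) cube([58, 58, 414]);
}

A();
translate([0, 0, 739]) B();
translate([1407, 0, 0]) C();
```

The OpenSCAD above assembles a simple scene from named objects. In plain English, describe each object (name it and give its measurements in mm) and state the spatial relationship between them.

A is a table with a 1207×980 mm rectangular top, 34 mm thick, top surface at z = 739 mm, supported by four round legs of 74 mm diameter, each leg's bounding box inset 26 mm from the nearest pair of top edges, running from the floor.

B is a simple wooden stool: a rectangular seat 332 mm (x) by 269 mm (y), 27 mm thick, top face at z = 390 mm, on four round legs, each 44 mm in diameter. The legs rest on z = 0, each leg's axis is inset half a diameter from the nearest pair of seat edges (so the leg's bounding box is flush with the corner).

C is a long wooden bench with a 1359 mm (x) × 367 mm (y) seat, 37 mm thick, its top surface 451 mm above the floor. Four 58 mm square legs at the seat corners, flush with the edges, run from z = 0 to the seat underside.

The stool is on top of the table. The bench is on the floor beside the table on its +x side.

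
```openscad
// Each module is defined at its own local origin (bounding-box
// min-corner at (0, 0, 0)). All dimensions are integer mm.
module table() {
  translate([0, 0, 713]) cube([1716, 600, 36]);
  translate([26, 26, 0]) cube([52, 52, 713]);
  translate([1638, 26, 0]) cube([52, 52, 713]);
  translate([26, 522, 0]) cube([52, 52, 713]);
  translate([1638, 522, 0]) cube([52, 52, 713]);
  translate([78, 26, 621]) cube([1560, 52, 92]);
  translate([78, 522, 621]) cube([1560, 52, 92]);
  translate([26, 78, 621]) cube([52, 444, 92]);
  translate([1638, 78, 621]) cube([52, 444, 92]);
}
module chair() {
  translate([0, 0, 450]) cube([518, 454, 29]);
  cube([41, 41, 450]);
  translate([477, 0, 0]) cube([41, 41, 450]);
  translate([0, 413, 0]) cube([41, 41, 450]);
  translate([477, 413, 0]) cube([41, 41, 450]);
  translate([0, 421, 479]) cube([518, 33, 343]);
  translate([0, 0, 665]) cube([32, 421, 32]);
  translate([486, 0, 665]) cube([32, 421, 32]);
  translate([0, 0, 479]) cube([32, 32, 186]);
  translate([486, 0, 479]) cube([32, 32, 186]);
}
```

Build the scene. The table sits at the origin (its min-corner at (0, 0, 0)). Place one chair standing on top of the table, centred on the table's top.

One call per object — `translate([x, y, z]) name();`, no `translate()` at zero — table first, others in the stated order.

table();
translate([599, 73, 749]) chair();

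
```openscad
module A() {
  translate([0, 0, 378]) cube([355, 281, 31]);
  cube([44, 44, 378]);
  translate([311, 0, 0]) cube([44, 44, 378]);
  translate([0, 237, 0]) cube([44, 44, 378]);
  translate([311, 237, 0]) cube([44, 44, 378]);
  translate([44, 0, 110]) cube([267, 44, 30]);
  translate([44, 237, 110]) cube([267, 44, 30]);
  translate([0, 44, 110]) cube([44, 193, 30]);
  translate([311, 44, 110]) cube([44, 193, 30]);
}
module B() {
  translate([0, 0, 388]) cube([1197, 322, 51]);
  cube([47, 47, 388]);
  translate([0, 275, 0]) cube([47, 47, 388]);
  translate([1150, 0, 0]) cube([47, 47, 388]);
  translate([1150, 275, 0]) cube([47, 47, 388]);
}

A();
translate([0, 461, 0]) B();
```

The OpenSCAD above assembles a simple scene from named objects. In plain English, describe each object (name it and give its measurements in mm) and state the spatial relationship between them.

A is a four-legged stool. The seat is a 355×281×31 mm slab whose top surface is at z = 409 mm; four square legs, each 44×44 mm in cross-section, run from the floor (z = 0) to the underside of the seat, each flush with a corner of the seat. Four stretchers, 44 mm wide and 30 mm tall, connect adjacent legs with their undersides at z = 110 mm, each running between the inner faces of the legs it joins and aligned with the legs' outer faces on the other axis.

B is a bench: a 1197×322 mm seat slab, 51 mm thick, top at z = 439 mm, on four 47×47 mm square legs flush with the seat corners and standing on z = 0.

The bench is on the floor beside the stool on its +y side.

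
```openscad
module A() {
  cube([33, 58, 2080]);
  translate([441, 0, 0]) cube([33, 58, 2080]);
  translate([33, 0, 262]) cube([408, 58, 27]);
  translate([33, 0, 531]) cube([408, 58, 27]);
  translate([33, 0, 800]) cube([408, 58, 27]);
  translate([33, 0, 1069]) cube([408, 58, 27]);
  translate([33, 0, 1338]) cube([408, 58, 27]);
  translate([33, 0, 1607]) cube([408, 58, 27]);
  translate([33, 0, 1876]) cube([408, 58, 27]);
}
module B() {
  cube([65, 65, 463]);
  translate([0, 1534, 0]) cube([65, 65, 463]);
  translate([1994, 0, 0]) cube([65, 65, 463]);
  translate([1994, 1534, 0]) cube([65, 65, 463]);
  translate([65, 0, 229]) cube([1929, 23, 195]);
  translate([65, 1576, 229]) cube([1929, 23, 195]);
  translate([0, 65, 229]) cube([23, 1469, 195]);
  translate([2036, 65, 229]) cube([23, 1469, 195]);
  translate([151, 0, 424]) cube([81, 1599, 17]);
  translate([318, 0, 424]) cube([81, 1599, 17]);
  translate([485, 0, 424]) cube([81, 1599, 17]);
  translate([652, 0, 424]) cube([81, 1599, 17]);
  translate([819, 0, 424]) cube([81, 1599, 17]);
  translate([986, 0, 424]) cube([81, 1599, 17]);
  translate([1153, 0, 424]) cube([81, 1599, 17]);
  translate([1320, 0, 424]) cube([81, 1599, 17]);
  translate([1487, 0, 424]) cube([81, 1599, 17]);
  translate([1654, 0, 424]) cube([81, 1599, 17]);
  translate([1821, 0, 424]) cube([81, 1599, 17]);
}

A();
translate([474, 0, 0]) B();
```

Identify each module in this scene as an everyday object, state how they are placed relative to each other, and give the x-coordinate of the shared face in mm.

The ladder's +x face and the bed frame's −x face are both at x = 474 mm.

A is a ladder. B is a bed frame. The bed frame is against the ladder's +x side, with their −y faces flush. The x-coordinate of the shared face is 474 mm.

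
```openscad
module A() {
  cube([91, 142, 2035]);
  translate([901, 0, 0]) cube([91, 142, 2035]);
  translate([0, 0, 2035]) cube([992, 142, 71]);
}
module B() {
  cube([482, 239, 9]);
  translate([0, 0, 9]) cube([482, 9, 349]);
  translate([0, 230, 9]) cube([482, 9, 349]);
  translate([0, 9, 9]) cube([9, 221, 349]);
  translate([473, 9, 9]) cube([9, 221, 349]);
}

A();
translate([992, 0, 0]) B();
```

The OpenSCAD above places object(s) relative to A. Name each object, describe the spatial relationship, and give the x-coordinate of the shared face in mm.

The door frame's +x face and the open box's −x face are both at x = 992 mm.

A is a door frame. B is an open box. The open box is against the door frame's +x side, with their −y faces flush. The x-coordinate of the shared face is 992 mm.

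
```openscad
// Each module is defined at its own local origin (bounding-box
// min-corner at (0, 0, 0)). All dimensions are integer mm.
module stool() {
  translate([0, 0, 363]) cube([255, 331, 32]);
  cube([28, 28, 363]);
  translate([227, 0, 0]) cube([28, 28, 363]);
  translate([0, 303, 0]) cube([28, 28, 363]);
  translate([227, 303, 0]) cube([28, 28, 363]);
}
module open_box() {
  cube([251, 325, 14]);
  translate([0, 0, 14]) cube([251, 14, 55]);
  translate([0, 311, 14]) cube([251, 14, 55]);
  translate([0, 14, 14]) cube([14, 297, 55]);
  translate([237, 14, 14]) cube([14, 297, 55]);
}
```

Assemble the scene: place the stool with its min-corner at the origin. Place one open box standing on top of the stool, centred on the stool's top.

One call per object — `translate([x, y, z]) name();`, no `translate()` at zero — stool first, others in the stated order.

stool();
translate([2, 3, 395]) open_box();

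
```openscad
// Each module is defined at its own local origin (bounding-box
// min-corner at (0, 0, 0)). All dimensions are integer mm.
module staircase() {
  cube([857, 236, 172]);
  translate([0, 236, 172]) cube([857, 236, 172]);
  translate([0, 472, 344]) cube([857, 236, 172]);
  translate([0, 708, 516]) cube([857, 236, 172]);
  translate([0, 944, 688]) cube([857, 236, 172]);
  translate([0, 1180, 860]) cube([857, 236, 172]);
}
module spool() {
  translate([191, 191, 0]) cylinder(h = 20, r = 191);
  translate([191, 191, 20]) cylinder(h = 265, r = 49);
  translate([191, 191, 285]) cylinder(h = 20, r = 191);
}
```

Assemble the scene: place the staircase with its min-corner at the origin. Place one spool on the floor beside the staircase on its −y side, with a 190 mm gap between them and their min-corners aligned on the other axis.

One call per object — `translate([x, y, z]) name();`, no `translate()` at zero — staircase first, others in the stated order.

staircase();
translate([0, -572, 0]) spool();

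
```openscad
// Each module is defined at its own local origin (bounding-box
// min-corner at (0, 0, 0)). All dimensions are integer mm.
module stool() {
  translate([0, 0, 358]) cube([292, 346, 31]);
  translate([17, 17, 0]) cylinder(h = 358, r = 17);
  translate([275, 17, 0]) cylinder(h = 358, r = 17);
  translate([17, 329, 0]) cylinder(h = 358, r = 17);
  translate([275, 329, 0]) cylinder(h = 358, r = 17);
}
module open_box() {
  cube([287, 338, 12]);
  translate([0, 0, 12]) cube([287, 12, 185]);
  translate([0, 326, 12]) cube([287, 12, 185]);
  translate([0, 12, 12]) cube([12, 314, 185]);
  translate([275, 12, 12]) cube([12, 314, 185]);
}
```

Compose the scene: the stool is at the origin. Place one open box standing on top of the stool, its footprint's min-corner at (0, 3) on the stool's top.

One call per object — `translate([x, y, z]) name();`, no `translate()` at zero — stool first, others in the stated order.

stool();
translate([0, 3, 389]) open_box();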